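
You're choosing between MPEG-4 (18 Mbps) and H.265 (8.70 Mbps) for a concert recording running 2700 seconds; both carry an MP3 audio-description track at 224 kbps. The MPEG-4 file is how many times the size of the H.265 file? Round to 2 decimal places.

Audio: 224 kbps = 0.224 Mbps.
MPEG-4: 18.224 Mbps × 2700 s = 49204.8 Mb = 5.728 GiB.
H.265: 8.924 Mbps × 2700 s = 24094.8 Mb = 2.805 GiB.
Ratio: 5.728 / 2.805 = 2.042.

2.04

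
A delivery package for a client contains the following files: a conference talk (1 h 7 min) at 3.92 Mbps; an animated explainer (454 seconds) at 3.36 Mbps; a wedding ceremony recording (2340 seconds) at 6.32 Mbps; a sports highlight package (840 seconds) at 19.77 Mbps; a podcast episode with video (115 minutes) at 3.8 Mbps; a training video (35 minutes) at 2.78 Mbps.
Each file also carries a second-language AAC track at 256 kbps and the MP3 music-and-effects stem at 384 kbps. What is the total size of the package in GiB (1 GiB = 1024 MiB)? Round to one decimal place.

10.6 GiB

Audio total: 256 + 384 = 640 kbps = 0.640 Mbps.
conference talk: 4.560 Mbps × 4020 s = 18331.2 Mb
animated explainer: 4.000 Mbps × 454 s = 1816.0 Mb
wedding ceremony recording: 6.960 Mbps × 2340 s = 16286.4 Mb
sports highlight package: 20.410 Mbps × 840 s = 17144.4 Mb
podcast episode with video: 4.440 Mbps × 6900 s = 30636.0 Mb
training video: 3.420 Mbps × 2100 s = 7182.0 Mb
Total: 91396.0 Mb = 11424.5 MB.
= 10.64 GiB.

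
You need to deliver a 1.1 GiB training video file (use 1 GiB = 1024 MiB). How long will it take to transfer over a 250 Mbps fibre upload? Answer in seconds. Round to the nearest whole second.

File: 1.1 GiB = 9448.9 Mb.
At 250 Mbps: 9448.9 / 250 = 37.8 s ≈ 37.8 seconds.

38 seconds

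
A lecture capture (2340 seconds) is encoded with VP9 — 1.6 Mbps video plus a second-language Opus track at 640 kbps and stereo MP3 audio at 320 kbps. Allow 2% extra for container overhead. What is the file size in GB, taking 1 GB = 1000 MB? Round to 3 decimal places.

0.764 GB

Audio total: 640 + 320 = 960 kbps = 0.960 Mbps.
Total bitrate: 1.6 + 0.960 = 2.560 Mbps.
Stream data: 2.560 Mbps × 2340 s = 5990.4 Mb.
With 2% container overhead: ×1.02.
6,110 Mb ÷ 8 = 763.8 MB → 0.7638 GB.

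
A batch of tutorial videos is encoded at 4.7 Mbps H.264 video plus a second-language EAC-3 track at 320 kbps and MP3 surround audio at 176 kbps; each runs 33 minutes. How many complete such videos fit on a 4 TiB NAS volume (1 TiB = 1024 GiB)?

33 min = 1980 s
Audio total: 320 + 176 = 496 kbps = 0.496 Mbps.
Total bitrate: 5.196 Mbps.
Per item: 5.196 Mbps × 1980 s = 10,288 Mb = 1,286 MB.
Capacity: 4 TiB = 35,184,372 Mb; 3419.92 items → 3419 complete.

3419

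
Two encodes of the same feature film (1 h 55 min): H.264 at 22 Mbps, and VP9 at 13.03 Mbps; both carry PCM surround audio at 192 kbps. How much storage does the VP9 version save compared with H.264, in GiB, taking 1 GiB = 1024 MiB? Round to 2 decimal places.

1 h 55 min = 115 min = 6900 s
Audio: 192 kbps = 0.192 Mbps.
H.264: 22.192 Mbps × 6900 s = 153124.8 Mb = 17.826 GiB.
VP9: 13.222 Mbps × 6900 s = 91231.8 Mb = 10.621 GiB.
Saving: 17.826 − 10.621 = 7.205 GiB.

7.21 GiB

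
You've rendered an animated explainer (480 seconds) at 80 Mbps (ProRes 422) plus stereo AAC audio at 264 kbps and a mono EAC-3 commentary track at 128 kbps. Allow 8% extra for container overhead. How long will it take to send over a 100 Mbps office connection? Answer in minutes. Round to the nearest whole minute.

7 minutes

Audio total: 264 + 128 = 392 kbps = 0.392 Mbps.
Total bitrate: 80.392 Mbps.
File: 80.392 Mbps × 480 s = 38588.2 Mb.
With 8% container overhead: ×1.08. → 41675.2 Mb.
At 100 Mbps: 41675.2 / 100 = 416.8 s ≈ 6.95 minutes.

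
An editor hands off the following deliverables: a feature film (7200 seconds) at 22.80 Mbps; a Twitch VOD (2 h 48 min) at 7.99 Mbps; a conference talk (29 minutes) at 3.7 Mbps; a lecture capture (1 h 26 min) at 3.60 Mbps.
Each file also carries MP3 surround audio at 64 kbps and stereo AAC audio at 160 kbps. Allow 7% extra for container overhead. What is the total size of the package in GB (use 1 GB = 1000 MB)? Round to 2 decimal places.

36.80 GB

Audio total: 64 + 160 = 224 kbps = 0.224 Mbps.
feature film: 23.024 Mbps × 7200 s × 1.07 = 177376.9 Mb
Twitch VOD: 8.214 Mbps × 10080 s × 1.07 = 88592.9 Mb
conference talk: 3.924 Mbps × 1740 s × 1.07 = 7305.7 Mb
lecture capture: 3.824 Mbps × 5160 s × 1.07 = 21113.1 Mb
Total: 294388.6 Mb = 36798.6 MB.
= 36.80 GB.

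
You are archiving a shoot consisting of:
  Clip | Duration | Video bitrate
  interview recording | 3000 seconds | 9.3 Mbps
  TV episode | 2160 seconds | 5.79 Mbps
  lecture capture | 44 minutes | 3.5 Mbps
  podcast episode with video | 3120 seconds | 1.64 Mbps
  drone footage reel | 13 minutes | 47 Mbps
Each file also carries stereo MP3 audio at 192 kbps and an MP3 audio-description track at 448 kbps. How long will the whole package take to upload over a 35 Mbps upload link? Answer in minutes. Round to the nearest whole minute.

Audio total: 192 + 448 = 640 kbps = 0.640 Mbps.
interview recording: 9.940 Mbps × 3000 s = 29820.0 Mb
TV episode: 6.430 Mbps × 2160 s = 13888.8 Mb
lecture capture: 4.140 Mbps × 2640 s = 10929.6 Mb
podcast episode with video: 2.280 Mbps × 3120 s = 7113.6 Mb
drone footage reel: 47.640 Mbps × 780 s = 37159.2 Mb
Total: 98911.2 Mb = 12363.9 MB.
At 35 Mbps: 98911.2 / 35 = 2826 s ≈ 47.1 minutes.

47 minutes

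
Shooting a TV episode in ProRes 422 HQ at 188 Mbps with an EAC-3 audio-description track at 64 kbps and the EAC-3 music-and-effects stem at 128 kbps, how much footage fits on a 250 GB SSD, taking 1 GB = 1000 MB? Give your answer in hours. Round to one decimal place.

3.0 hours

Audio total: 64 + 128 = 192 kbps = 0.192 Mbps.
Total bitrate: 188 + 0.192 = 188.192 Mbps.
Capacity: 250 GB = 2,000,000 Mb.
Recording time: 2,000,000 / 188.192 = 10,627 s ≈ 2.95 hours.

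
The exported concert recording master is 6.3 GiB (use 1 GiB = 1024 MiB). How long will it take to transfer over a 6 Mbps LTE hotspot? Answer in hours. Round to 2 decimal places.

2.51 hours

File: 6.3 GiB = 54116.6 Mb.
At 6 Mbps: 54116.6 / 6 = 9019.4 s ≈ 2.51 hours.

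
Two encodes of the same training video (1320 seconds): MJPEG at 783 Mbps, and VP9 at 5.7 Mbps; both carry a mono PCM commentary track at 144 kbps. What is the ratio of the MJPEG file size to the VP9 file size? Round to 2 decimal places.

Audio: 144 kbps = 0.144 Mbps.
MJPEG: 783.144 Mbps × 1320 s = 1033750.1 Mb = 120.344 GiB.
VP9: 5.844 Mbps × 1320 s = 7714.1 Mb = 0.898 GiB.
Ratio: 120.344 / 0.898 = 134.008.

134.01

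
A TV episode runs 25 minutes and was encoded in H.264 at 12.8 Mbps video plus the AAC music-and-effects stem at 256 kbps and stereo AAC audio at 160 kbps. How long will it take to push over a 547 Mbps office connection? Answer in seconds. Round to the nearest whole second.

25 min = 1500 s
Audio total: 256 + 160 = 416 kbps = 0.416 Mbps.
Total bitrate: 13.216 Mbps.
File: 13.216 Mbps × 1500 s = 19824.0 Mb.
At 547 Mbps: 19824.0 / 547 = 36.2 s ≈ 36.2 seconds.

36 seconds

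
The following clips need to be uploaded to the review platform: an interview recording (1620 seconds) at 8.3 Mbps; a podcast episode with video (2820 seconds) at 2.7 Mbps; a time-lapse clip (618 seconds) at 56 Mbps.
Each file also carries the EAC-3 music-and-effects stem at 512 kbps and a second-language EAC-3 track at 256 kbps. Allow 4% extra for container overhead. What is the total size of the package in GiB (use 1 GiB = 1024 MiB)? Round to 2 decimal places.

7.21 GiB

Audio total: 512 + 256 = 768 kbps = 0.768 Mbps.
interview recording: 9.068 Mbps × 1620 s × 1.04 = 15277.8 Mb
podcast episode with video: 3.468 Mbps × 2820 s × 1.04 = 10171.0 Mb
time-lapse clip: 56.768 Mbps × 618 s × 1.04 = 36485.9 Mb
Total: 61934.6 Mb = 7741.8 MB.
= 7.210 GiB.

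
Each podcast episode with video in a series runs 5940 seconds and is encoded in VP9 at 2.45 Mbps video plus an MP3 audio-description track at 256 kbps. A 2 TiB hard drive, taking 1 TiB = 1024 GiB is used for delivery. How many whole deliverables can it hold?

1094

Audio: 256 kbps = 0.256 Mbps.
Total bitrate: 2.706 Mbps.
Per item: 2.706 Mbps × 5940 s = 16,074 Mb = 2,009 MB.
Capacity: 2 TiB = 17,592,186 Mb; 1094.47 items → 1094 complete.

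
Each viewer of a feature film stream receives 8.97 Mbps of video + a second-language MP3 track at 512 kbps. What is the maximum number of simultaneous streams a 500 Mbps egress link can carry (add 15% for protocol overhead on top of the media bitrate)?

45

Audio: 512 kbps = 0.512 Mbps.
Per-viewer media rate: 9.482 Mbps.
On the wire with 15% overhead: 10.904 Mbps.
500 Mbps = 500.0 Mbps; 500.0 / 10.904 = 45.85 → 45 viewers.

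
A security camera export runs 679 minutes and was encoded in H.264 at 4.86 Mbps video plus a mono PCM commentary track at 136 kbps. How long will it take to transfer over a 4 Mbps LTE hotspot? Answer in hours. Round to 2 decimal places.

14.13 hours

679 min = 40740 s
Audio: 136 kbps = 0.136 Mbps.
Total bitrate: 4.996 Mbps.
File: 4.996 Mbps × 40740 s = 203537.0 Mb.
At 4 Mbps: 203537.0 / 4 = 50884.3 s ≈ 14.1 hours.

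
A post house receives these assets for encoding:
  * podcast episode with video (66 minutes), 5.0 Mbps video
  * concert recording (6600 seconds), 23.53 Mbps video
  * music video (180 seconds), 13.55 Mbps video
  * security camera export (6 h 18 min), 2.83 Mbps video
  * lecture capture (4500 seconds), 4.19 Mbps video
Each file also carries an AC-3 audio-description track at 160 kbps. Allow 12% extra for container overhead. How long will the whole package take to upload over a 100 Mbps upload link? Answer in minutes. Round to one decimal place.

Audio: 160 kbps = 0.160 Mbps.
podcast episode with video: 5.160 Mbps × 3960 s × 1.12 = 22885.6 Mb
concert recording: 23.690 Mbps × 6600 s × 1.12 = 175116.5 Mb
music video: 13.710 Mbps × 180 s × 1.12 = 2763.9 Mb
security camera export: 2.990 Mbps × 22680 s × 1.12 = 75950.8 Mb
lecture capture: 4.350 Mbps × 4500 s × 1.12 = 21924.0 Mb
Total: 298640.8 Mb = 37330.1 MB.
At 100 Mbps: 298640.8 / 100 = 2986 s ≈ 49.8 minutes.

49.8 minutes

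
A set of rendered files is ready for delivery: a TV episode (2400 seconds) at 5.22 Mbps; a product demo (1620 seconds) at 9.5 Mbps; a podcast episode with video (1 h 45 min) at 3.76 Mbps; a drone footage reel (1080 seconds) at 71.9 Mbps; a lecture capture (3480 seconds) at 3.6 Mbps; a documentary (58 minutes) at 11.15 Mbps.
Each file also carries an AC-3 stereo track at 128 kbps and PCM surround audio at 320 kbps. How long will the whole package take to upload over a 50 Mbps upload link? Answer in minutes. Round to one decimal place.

Audio total: 128 + 320 = 448 kbps = 0.448 Mbps.
TV episode: 5.668 Mbps × 2400 s = 13603.2 Mb
product demo: 9.948 Mbps × 1620 s = 16115.8 Mb
podcast episode with video: 4.208 Mbps × 6300 s = 26510.4 Mb
drone footage reel: 72.348 Mbps × 1080 s = 78135.8 Mb
lecture capture: 4.048 Mbps × 3480 s = 14087.0 Mb
documentary: 11.598 Mbps × 3480 s = 40361.0 Mb
Total: 188813.3 Mb = 23601.7 MB.
At 50 Mbps: 188813.3 / 50 = 3776 s ≈ 62.9 minutes.

62.9 minutes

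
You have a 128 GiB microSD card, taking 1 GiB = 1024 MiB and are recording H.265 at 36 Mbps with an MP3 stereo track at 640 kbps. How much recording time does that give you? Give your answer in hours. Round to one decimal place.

8.3 hours

Audio: 640 kbps = 0.640 Mbps.
Total bitrate: 36 + 0.640 = 36.640 Mbps.
Capacity: 128 GiB = 1,099,512 Mb.
Recording time: 1,099,512 / 36.640 = 30,009 s ≈ 8.34 hours.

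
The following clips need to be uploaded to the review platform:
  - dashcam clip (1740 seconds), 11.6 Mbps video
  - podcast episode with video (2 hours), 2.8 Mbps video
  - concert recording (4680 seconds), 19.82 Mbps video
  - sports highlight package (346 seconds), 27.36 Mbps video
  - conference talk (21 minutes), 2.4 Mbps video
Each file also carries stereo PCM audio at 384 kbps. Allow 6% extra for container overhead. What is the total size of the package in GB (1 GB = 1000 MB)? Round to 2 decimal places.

20.07 GB

Audio: 384 kbps = 0.384 Mbps.
dashcam clip: 11.984 Mbps × 1740 s × 1.06 = 22103.3 Mb
podcast episode with video: 3.184 Mbps × 7200 s × 1.06 = 24300.3 Mb
concert recording: 20.204 Mbps × 4680 s × 1.06 = 100228.0 Mb
sports highlight package: 27.744 Mbps × 346 s × 1.06 = 10175.4 Mb
conference talk: 2.784 Mbps × 1260 s × 1.06 = 3718.3 Mb
Total: 160525.3 Mb = 20065.7 MB.
= 20.07 GB.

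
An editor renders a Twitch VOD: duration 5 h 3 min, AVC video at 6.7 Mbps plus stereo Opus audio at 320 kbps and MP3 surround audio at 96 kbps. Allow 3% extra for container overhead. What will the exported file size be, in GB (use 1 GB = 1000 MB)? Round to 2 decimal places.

16.66 GB

5 h 3 min = 303 min = 18180 s
Audio total: 320 + 96 = 416 kbps = 0.416 Mbps.
Total bitrate: 6.7 + 0.416 = 7.116 Mbps.
Stream data: 7.116 Mbps × 18180 s = 129368.9 Mb.
With 3% container overhead: ×1.03.
133,250 Mb ÷ 8 = 16,656 MB → 16.66 GB.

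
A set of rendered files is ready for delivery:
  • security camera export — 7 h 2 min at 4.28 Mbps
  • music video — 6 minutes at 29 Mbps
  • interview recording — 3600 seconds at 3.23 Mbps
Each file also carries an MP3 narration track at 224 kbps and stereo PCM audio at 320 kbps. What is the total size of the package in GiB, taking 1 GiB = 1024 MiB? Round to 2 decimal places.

Audio total: 224 + 320 = 544 kbps = 0.544 Mbps.
security camera export: 4.824 Mbps × 25320 s = 122143.7 Mb
music video: 29.544 Mbps × 360 s = 10635.8 Mb
interview recording: 3.774 Mbps × 3600 s = 13586.4 Mb
Total: 146365.9 Mb = 18295.7 MB.
= 17.04 GiB.

17.04 GiB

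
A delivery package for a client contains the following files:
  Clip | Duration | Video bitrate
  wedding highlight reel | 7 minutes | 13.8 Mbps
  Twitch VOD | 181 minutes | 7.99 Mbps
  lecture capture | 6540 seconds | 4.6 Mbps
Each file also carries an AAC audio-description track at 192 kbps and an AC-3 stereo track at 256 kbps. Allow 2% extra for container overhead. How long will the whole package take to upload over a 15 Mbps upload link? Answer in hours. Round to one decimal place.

2.5 hours

Audio total: 192 + 256 = 448 kbps = 0.448 Mbps.
wedding highlight reel: 14.248 Mbps × 420 s × 1.02 = 6103.8 Mb
Twitch VOD: 8.438 Mbps × 10860 s × 1.02 = 93469.4 Mb
lecture capture: 5.048 Mbps × 6540 s × 1.02 = 33674.2 Mb
Total: 133247.5 Mb = 16655.9 MB.
At 15 Mbps: 133247.5 / 15 = 8883 s ≈ 2.47 hours.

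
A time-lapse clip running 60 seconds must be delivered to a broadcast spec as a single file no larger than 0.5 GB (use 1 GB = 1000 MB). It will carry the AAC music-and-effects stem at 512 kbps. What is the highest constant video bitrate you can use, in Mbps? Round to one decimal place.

Budget: 0.5 GB = 4000.0 Mb.
Total bitrate budget: 4000.0 Mb / 60 s = 66.667 Mbps.
Audio: 512 kbps = 0.512 Mbps.
Video: 66.667 − 0.512 = 66.155 Mbps.

66.2 Mbps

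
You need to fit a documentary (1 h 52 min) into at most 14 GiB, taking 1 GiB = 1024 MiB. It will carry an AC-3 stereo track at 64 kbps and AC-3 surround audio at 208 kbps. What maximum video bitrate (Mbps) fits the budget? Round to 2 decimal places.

Budget: 14 GiB = 120259.1 Mb.
1 h 52 min = 112 min = 6720 s
Total bitrate budget: 120259.1 Mb / 6720 s = 17.896 Mbps.
Audio total: 64 + 208 = 272 kbps = 0.272 Mbps.
Video: 17.896 − 0.272 = 17.624 Mbps.

17.62 Mbps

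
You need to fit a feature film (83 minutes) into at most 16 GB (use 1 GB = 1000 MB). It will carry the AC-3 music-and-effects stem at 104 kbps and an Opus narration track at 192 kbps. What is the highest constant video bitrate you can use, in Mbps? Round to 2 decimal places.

Budget: 16 GB = 128000.0 Mb.
83 min = 4980 s
Total bitrate budget: 128000.0 Mb / 4980 s = 25.703 Mbps.
Audio total: 104 + 192 = 296 kbps = 0.296 Mbps.
Video: 25.703 − 0.296 = 25.407 Mbps.

25.41 Mbps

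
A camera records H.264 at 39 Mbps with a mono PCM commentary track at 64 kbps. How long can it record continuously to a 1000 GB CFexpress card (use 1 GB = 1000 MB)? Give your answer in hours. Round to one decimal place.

Audio: 64 kbps = 0.064 Mbps.
Total bitrate: 39 + 0.064 = 39.064 Mbps.
Capacity: 1000 GB = 8,000,000 Mb.
Recording time: 8,000,000 / 39.064 = 204,792 s ≈ 56.9 hours.

56.9 hours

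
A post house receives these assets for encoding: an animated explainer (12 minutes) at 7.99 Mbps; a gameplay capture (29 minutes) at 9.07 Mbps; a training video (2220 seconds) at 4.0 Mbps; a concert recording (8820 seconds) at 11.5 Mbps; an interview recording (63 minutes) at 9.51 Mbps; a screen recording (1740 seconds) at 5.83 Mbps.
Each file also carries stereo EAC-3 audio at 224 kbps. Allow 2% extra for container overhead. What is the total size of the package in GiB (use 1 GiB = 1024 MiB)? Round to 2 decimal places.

Audio: 224 kbps = 0.224 Mbps.
animated explainer: 8.214 Mbps × 720 s × 1.02 = 6032.4 Mb
gameplay capture: 9.294 Mbps × 1740 s × 1.02 = 16495.0 Mb
training video: 4.224 Mbps × 2220 s × 1.02 = 9564.8 Mb
concert recording: 11.724 Mbps × 8820 s × 1.02 = 105473.8 Mb
interview recording: 9.734 Mbps × 3780 s × 1.02 = 37530.4 Mb
screen recording: 6.054 Mbps × 1740 s × 1.02 = 10744.6 Mb
Total: 185841.0 Mb = 23230.1 MB.
= 21.63 GiB.

21.63 GiB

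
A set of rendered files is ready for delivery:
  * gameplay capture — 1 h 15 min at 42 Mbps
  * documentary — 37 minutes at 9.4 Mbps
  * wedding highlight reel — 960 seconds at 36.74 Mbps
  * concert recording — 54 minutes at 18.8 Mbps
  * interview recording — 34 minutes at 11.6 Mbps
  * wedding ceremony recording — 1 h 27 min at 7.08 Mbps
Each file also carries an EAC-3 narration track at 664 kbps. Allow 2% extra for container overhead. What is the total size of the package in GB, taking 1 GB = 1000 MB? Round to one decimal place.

Audio: 664 kbps = 0.664 Mbps.
gameplay capture: 42.664 Mbps × 4500 s × 1.02 = 195827.8 Mb
documentary: 10.064 Mbps × 2220 s × 1.02 = 22788.9 Mb
wedding highlight reel: 37.404 Mbps × 960 s × 1.02 = 36626.0 Mb
concert recording: 19.464 Mbps × 3240 s × 1.02 = 64324.6 Mb
interview recording: 12.264 Mbps × 2040 s × 1.02 = 25518.9 Mb
wedding ceremony recording: 7.744 Mbps × 5220 s × 1.02 = 41232.2 Mb
Total: 386318.4 Mb = 48289.8 MB.
= 48.29 GB.

48.3 GB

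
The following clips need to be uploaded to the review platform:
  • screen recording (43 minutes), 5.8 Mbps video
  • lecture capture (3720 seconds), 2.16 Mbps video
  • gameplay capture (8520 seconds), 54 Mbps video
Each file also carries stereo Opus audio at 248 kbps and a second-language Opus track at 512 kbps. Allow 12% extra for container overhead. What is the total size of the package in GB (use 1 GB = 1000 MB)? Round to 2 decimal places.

Audio total: 248 + 512 = 760 kbps = 0.760 Mbps.
screen recording: 6.560 Mbps × 2580 s × 1.12 = 18955.8 Mb
lecture capture: 2.920 Mbps × 3720 s × 1.12 = 12165.9 Mb
gameplay capture: 54.760 Mbps × 8520 s × 1.12 = 522541.8 Mb
Total: 553663.5 Mb = 69207.9 MB.
= 69.21 GB.

69.21 GB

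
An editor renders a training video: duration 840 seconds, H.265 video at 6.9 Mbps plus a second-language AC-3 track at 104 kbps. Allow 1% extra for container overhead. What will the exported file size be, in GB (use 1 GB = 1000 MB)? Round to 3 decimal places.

Audio: 104 kbps = 0.104 Mbps.
Total bitrate: 6.9 + 0.104 = 7.004 Mbps.
Stream data: 7.004 Mbps × 840 s = 5883.4 Mb.
With 1% container overhead: ×1.01.
5,942 Mb ÷ 8 = 742.8 MB → 0.7428 GB.

0.743 GB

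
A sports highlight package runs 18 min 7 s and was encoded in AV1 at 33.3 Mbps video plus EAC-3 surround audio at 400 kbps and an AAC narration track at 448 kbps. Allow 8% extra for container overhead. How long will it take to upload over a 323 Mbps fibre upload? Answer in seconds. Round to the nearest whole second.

18 min 7 s = 1087 s
Audio total: 400 + 448 = 848 kbps = 0.848 Mbps.
Total bitrate: 34.148 Mbps.
File: 34.148 Mbps × 1087 s = 37118.9 Mb.
With 8% container overhead: ×1.08. → 40088.4 Mb.
At 323 Mbps: 40088.4 / 323 = 124.1 s ≈ 124 seconds.

124 seconds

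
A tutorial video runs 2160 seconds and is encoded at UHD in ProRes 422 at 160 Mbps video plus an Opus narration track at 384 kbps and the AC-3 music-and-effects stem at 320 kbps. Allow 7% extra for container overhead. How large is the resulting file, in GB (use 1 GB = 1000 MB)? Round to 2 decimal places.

Audio total: 384 + 320 = 704 kbps = 0.704 Mbps.
Total bitrate: 160 + 0.704 = 160.704 Mbps.
Stream data: 160.704 Mbps × 2160 s = 347120.6 Mb.
With 7% container overhead: ×1.07.
371,419 Mb ÷ 8 = 46,427 MB → 46.43 GB.

46.43 GB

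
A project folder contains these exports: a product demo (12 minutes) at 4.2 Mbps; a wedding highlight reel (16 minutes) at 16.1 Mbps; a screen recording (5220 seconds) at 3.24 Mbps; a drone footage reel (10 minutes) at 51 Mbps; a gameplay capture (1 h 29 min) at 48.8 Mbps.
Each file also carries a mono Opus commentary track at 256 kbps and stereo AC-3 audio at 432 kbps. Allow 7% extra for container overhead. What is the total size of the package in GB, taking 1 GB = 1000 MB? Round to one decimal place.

Audio total: 256 + 432 = 688 kbps = 0.688 Mbps.
product demo: 4.888 Mbps × 720 s × 1.07 = 3765.7 Mb
wedding highlight reel: 16.788 Mbps × 960 s × 1.07 = 17244.6 Mb
screen recording: 3.928 Mbps × 5220 s × 1.07 = 21939.5 Mb
drone footage reel: 51.688 Mbps × 600 s × 1.07 = 33183.7 Mb
gameplay capture: 49.488 Mbps × 5340 s × 1.07 = 282764.5 Mb
Total: 358898.0 Mb = 44862.3 MB.
= 44.86 GB.

44.9 GB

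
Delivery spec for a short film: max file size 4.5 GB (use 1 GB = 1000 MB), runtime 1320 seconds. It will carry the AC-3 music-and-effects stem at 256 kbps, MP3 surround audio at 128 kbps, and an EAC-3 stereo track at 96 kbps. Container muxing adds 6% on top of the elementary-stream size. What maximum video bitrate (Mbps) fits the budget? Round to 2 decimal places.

25.25 Mbps

Budget: 4.5 GB = 36000.0 Mb.
Stream payload after overhead: 36000.0 / 1.06 = 33962.3 Mb.
Total bitrate budget: 33962.3 Mb / 1320 s = 25.729 Mbps.
Audio total: 256 + 128 + 96 = 480 kbps = 0.480 Mbps.
Video: 25.729 − 0.480 = 25.249 Mbps.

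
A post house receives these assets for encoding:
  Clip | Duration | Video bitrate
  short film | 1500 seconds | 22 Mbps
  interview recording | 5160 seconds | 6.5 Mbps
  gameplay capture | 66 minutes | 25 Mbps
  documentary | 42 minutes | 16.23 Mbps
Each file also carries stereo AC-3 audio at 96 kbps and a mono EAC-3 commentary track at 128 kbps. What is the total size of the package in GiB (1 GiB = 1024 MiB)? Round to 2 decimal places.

Audio total: 96 + 128 = 224 kbps = 0.224 Mbps.
short film: 22.224 Mbps × 1500 s = 33336.0 Mb
interview recording: 6.724 Mbps × 5160 s = 34695.8 Mb
gameplay capture: 25.224 Mbps × 3960 s = 99887.0 Mb
documentary: 16.454 Mbps × 2520 s = 41464.1 Mb
Total: 209383.0 Mb = 26172.9 MB.
= 24.38 GiB.

24.38 GiB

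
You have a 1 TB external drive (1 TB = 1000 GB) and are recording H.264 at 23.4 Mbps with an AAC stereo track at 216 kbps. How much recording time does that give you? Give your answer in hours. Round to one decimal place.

94.1 hours

Audio: 216 kbps = 0.216 Mbps.
Total bitrate: 23.4 + 0.216 = 23.616 Mbps.
Capacity: 1 TB = 8,000,000 Mb.
Recording time: 8,000,000 / 23.616 = 338,753 s ≈ 94.1 hours.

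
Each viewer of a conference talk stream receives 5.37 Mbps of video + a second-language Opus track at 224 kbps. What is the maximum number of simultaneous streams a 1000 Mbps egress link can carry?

178

Audio: 224 kbps = 0.224 Mbps.
Per-viewer media rate: 5.594 Mbps.
1000 Mbps = 1,000 Mbps; 1,000 / 5.594 = 178.76 → 178 viewers.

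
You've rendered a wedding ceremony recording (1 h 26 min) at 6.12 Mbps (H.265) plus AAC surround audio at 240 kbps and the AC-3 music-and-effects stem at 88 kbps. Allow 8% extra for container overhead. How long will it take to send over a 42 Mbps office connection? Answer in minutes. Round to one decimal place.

1 h 26 min = 86 min = 5160 s
Audio total: 240 + 88 = 328 kbps = 0.328 Mbps.
Total bitrate: 6.448 Mbps.
File: 6.448 Mbps × 5160 s = 33271.7 Mb.
With 8% container overhead: ×1.08. → 35933.4 Mb.
At 42 Mbps: 35933.4 / 42 = 855.6 s ≈ 14.3 minutes.

14.3 minutes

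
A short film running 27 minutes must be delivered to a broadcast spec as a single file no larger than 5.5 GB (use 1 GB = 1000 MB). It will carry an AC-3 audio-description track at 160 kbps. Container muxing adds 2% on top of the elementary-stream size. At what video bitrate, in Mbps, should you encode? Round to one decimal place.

Budget: 5.5 GB = 44000.0 Mb.
Stream payload after overhead: 44000.0 / 1.02 = 43137.3 Mb.
27 min = 1620 s
Total bitrate budget: 43137.3 Mb / 1620 s = 26.628 Mbps.
Audio: 160 kbps = 0.160 Mbps.
Video: 26.628 − 0.160 = 26.468 Mbps.

26.5 Mbps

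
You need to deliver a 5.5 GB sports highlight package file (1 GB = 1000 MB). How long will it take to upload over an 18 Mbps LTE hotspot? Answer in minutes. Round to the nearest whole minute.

File: 5.5 GB = 44000.0 Mb.
At 18 Mbps: 44000.0 / 18 = 2444.4 s ≈ 40.7 minutes.

41 minutes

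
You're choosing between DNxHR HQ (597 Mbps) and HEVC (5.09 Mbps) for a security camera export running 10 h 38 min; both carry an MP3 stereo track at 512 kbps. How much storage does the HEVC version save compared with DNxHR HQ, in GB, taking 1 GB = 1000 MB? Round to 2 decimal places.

10 h 38 min = 638 min = 38280 s
Audio: 512 kbps = 0.512 Mbps.
DNxHR HQ: 597.512 Mbps × 38280 s = 22872759.4 Mb = 2859.095 GB.
HEVC: 5.602 Mbps × 38280 s = 214444.6 Mb = 26.806 GB.
Saving: 2859.095 − 26.806 = 2832.289 GB.

2832.29 GB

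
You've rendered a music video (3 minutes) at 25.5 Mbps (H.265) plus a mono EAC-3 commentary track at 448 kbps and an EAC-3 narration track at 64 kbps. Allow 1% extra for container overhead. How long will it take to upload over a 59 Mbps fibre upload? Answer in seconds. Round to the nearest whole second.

80 seconds

3 min = 180 s
Audio total: 448 + 64 = 512 kbps = 0.512 Mbps.
Total bitrate: 26.012 Mbps.
File: 26.012 Mbps × 180 s = 4682.2 Mb.
With 1% container overhead: ×1.01. → 4729.0 Mb.
At 59 Mbps: 4729.0 / 59 = 80.2 s ≈ 80.2 seconds.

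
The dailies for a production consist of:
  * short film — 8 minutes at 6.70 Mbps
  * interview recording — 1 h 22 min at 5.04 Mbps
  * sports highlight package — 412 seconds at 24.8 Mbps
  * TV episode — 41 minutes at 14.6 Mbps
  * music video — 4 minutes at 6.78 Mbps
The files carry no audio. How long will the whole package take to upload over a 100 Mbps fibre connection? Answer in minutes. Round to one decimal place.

12.6 minutes

short film: 6.700 Mbps × 480 s = 3216.0 Mb
interview recording: 5.040 Mbps × 4920 s = 24796.8 Mb
sports highlight package: 24.800 Mbps × 412 s = 10217.6 Mb
TV episode: 14.600 Mbps × 2460 s = 35916.0 Mb
music video: 6.780 Mbps × 240 s = 1627.2 Mb
Total: 75773.6 Mb = 9471.7 MB.
At 100 Mbps: 75773.6 / 100 = 758 s ≈ 12.6 minutes.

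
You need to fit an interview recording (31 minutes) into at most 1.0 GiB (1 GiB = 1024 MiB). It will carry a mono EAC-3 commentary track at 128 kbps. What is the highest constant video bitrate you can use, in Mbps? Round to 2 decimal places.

4.49 Mbps

Budget: 1.0 GiB = 8589.9 Mb.
31 min = 1860 s
Total bitrate budget: 8589.9 Mb / 1860 s = 4.618 Mbps.
Audio: 128 kbps = 0.128 Mbps.
Video: 4.618 − 0.128 = 4.490 Mbps.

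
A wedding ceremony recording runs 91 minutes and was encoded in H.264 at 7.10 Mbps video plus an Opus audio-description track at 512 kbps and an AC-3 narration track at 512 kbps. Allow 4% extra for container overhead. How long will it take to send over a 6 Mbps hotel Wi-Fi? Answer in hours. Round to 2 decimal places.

91 min = 5460 s
Audio total: 512 + 512 = 1024 kbps = 1.024 Mbps.
Total bitrate: 8.124 Mbps.
File: 8.124 Mbps × 5460 s = 44357.0 Mb.
With 4% container overhead: ×1.04. → 46131.3 Mb.
At 6 Mbps: 46131.3 / 6 = 7688.6 s ≈ 2.14 hours.

2.14 hours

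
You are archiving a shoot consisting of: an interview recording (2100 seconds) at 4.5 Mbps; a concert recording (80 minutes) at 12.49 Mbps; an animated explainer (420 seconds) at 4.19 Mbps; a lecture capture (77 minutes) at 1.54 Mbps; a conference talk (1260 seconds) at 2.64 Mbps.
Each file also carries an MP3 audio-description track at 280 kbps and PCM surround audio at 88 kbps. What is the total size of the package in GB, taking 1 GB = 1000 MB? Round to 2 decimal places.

10.81 GB

Audio total: 280 + 88 = 368 kbps = 0.368 Mbps.
interview recording: 4.868 Mbps × 2100 s = 10222.8 Mb
concert recording: 12.858 Mbps × 4800 s = 61718.4 Mb
animated explainer: 4.558 Mbps × 420 s = 1914.4 Mb
lecture capture: 1.908 Mbps × 4620 s = 8815.0 Mb
conference talk: 3.008 Mbps × 1260 s = 3790.1 Mb
Total: 86460.6 Mb = 10807.6 MB.
= 10.81 GB.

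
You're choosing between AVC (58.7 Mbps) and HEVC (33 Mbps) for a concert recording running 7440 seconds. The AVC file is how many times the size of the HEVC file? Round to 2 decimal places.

1.78

AVC: 58.700 Mbps × 7440 s = 436728.0 Mb = 54.591 GB.
HEVC: 33.000 Mbps × 7440 s = 245520.0 Mb = 30.690 GB.
Ratio: 54.591 / 30.690 = 1.779.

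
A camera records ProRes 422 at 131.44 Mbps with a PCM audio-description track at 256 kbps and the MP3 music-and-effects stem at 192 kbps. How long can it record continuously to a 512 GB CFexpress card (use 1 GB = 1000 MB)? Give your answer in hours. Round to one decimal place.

Audio total: 256 + 192 = 448 kbps = 0.448 Mbps.
Total bitrate: 131.44 + 0.448 = 131.888 Mbps.
Capacity: 512 GB = 4,096,000 Mb.
Recording time: 4,096,000 / 131.888 = 31,057 s ≈ 8.63 hours.

8.6 hours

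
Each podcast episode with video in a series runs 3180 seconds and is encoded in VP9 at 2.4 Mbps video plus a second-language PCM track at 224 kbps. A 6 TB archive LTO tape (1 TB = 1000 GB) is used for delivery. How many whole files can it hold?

Audio: 224 kbps = 0.224 Mbps.
Total bitrate: 2.624 Mbps.
Per item: 2.624 Mbps × 3180 s = 8,344 Mb = 1,043 MB.
Capacity: 6 TB = 48,000,000 Mb; 5752.42 items → 5752 complete.

5752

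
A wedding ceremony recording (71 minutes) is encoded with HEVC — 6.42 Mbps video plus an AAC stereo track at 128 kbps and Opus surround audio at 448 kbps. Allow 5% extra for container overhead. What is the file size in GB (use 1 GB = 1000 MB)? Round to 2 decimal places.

71 min = 4260 s
Audio total: 128 + 448 = 576 kbps = 0.576 Mbps.
Total bitrate: 6.42 + 0.576 = 6.996 Mbps.
Stream data: 6.996 Mbps × 4260 s = 29803.0 Mb.
With 5% container overhead: ×1.05.
31,293 Mb ÷ 8 = 3,912 MB → 3.912 GB.

3.91 GB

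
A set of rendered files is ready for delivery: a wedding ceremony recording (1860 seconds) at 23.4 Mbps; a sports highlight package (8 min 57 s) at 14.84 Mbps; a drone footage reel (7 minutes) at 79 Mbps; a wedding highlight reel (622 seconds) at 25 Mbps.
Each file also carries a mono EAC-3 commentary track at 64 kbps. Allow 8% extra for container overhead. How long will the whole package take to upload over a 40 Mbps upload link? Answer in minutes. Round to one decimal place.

45.2 minutes

Audio: 64 kbps = 0.064 Mbps.
wedding ceremony recording: 23.464 Mbps × 1860 s × 1.08 = 47134.5 Mb
sports highlight package: 14.904 Mbps × 537 s × 1.08 = 8643.7 Mb
drone footage reel: 79.064 Mbps × 420 s × 1.08 = 35863.4 Mb
wedding highlight reel: 25.064 Mbps × 622 s × 1.08 = 16837.0 Mb
Total: 108478.6 Mb = 13559.8 MB.
At 40 Mbps: 108478.6 / 40 = 2712 s ≈ 45.2 minutes.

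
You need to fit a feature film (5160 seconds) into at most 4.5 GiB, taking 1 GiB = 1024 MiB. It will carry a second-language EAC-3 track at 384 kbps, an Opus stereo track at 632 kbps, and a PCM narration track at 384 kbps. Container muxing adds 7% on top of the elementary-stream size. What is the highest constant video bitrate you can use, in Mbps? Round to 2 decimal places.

Budget: 4.5 GiB = 38654.7 Mb.
Stream payload after overhead: 38654.7 / 1.07 = 36125.9 Mb.
Total bitrate budget: 36125.9 Mb / 5160 s = 7.001 Mbps.
Audio total: 384 + 632 + 384 = 1400 kbps = 1.400 Mbps.
Video: 7.001 − 1.400 = 5.601 Mbps.

5.60 Mbps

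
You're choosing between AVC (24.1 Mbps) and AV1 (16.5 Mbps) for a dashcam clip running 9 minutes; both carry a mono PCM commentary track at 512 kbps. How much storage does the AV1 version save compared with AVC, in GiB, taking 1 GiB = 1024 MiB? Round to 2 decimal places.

0.48 GiB

9 min = 540 s
Audio: 512 kbps = 0.512 Mbps.
AVC: 24.612 Mbps × 540 s = 13290.5 Mb = 1.547 GiB.
AV1: 17.012 Mbps × 540 s = 9186.5 Mb = 1.069 GiB.
Saving: 1.547 − 1.069 = 0.478 GiB.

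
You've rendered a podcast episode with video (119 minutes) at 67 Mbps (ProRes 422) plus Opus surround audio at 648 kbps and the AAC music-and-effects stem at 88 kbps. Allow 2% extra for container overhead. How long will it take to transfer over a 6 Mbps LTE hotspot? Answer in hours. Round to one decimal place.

22.8 hours

119 min = 7140 s
Audio total: 648 + 88 = 736 kbps = 0.736 Mbps.
Total bitrate: 67.736 Mbps.
File: 67.736 Mbps × 7140 s = 483635.0 Mb.
With 2% container overhead: ×1.02. → 493307.7 Mb.
At 6 Mbps: 493307.7 / 6 = 82218.0 s ≈ 22.8 hours.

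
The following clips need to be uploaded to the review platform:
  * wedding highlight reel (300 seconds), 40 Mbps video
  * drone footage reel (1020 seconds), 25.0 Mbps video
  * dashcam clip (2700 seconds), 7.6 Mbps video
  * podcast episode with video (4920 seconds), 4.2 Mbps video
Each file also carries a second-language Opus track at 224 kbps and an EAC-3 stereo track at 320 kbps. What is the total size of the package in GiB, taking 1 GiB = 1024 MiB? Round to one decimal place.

Audio total: 224 + 320 = 544 kbps = 0.544 Mbps.
wedding highlight reel: 40.544 Mbps × 300 s = 12163.2 Mb
drone footage reel: 25.544 Mbps × 1020 s = 26054.9 Mb
dashcam clip: 8.144 Mbps × 2700 s = 21988.8 Mb
podcast episode with video: 4.744 Mbps × 4920 s = 23340.5 Mb
Total: 83547.4 Mb = 10443.4 MB.
= 9.726 GiB.

9.7 GiB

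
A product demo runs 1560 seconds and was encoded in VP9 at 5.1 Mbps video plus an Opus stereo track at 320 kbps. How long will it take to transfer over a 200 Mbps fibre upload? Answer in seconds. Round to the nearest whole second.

Audio: 320 kbps = 0.320 Mbps.
Total bitrate: 5.420 Mbps.
File: 5.420 Mbps × 1560 s = 8455.2 Mb.
At 200 Mbps: 8455.2 / 200 = 42.3 s ≈ 42.3 seconds.

42 seconds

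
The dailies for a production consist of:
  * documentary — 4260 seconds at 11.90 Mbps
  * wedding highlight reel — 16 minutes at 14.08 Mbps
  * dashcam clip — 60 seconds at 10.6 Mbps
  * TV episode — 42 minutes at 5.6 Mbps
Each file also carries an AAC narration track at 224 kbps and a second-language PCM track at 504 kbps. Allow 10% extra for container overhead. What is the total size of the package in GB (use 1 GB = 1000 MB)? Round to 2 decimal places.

11.64 GB

Audio total: 224 + 504 = 728 kbps = 0.728 Mbps.
documentary: 12.628 Mbps × 4260 s × 1.10 = 59174.8 Mb
wedding highlight reel: 14.808 Mbps × 960 s × 1.10 = 15637.2 Mb
dashcam clip: 11.328 Mbps × 60 s × 1.10 = 747.6 Mb
TV episode: 6.328 Mbps × 2520 s × 1.10 = 17541.2 Mb
Total: 93100.9 Mb = 11637.6 MB.
= 11.64 GB.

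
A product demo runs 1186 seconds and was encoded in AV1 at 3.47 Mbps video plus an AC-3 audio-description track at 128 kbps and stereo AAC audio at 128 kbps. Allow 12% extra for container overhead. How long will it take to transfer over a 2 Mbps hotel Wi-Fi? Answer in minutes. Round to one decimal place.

41.2 minutes

Audio total: 128 + 128 = 256 kbps = 0.256 Mbps.
Total bitrate: 3.726 Mbps.
File: 3.726 Mbps × 1186 s = 4419.0 Mb.
With 12% container overhead: ×1.12. → 4949.3 Mb.
At 2 Mbps: 4949.3 / 2 = 2474.7 s ≈ 41.2 minutes.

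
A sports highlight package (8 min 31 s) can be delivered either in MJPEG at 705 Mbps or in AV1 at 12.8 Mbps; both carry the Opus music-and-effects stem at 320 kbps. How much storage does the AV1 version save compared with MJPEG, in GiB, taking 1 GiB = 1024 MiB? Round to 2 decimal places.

41.18 GiB

8 min 31 s = 511 s
Audio: 320 kbps = 0.320 Mbps.
MJPEG: 705.320 Mbps × 511 s = 360418.5 Mb = 41.958 GiB.
AV1: 13.120 Mbps × 511 s = 6704.3 Mb = 0.780 GiB.
Saving: 41.958 − 0.780 = 41.178 GiB.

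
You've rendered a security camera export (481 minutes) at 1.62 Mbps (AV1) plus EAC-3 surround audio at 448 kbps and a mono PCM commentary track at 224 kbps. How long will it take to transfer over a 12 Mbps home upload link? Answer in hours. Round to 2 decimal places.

1.53 hours

481 min = 28860 s
Audio total: 448 + 224 = 672 kbps = 0.672 Mbps.
Total bitrate: 2.292 Mbps.
File: 2.292 Mbps × 28860 s = 66147.1 Mb.
At 12 Mbps: 66147.1 / 12 = 5512.3 s ≈ 1.53 hours.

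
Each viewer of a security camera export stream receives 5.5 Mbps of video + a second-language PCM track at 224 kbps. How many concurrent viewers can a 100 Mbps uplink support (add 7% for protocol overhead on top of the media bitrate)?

16

Audio: 224 kbps = 0.224 Mbps.
Per-viewer media rate: 5.724 Mbps.
On the wire with 7% overhead: 6.125 Mbps.
100 Mbps = 100.0 Mbps; 100.0 / 6.125 = 16.33 → 16 viewers.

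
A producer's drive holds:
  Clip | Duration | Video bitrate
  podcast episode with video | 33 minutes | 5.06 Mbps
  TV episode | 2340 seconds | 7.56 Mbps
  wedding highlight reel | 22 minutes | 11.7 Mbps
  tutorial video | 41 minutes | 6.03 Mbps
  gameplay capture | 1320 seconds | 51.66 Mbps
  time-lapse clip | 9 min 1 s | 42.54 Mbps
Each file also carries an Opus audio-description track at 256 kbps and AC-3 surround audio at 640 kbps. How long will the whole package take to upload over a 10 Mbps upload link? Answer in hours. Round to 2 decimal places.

Audio total: 256 + 640 = 896 kbps = 0.896 Mbps.
podcast episode with video: 5.956 Mbps × 1980 s = 11792.9 Mb
TV episode: 8.456 Mbps × 2340 s = 19787.0 Mb
wedding highlight reel: 12.596 Mbps × 1320 s = 16626.7 Mb
tutorial video: 6.926 Mbps × 2460 s = 17038.0 Mb
gameplay capture: 52.556 Mbps × 1320 s = 69373.9 Mb
time-lapse clip: 43.436 Mbps × 541 s = 23498.9 Mb
Total: 158117.4 Mb = 19764.7 MB.
At 10 Mbps: 158117.4 / 10 = 15812 s ≈ 4.39 hours.

4.39 hours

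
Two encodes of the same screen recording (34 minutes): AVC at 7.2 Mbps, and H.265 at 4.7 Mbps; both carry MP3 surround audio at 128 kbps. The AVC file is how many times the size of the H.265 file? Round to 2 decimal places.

34 min = 2040 s
Audio: 128 kbps = 0.128 Mbps.
AVC: 7.328 Mbps × 2040 s = 14949.1 Mb = 1.740 GiB.
H.265: 4.828 Mbps × 2040 s = 9849.1 Mb = 1.147 GiB.
Ratio: 1.740 / 1.147 = 1.518.

1.52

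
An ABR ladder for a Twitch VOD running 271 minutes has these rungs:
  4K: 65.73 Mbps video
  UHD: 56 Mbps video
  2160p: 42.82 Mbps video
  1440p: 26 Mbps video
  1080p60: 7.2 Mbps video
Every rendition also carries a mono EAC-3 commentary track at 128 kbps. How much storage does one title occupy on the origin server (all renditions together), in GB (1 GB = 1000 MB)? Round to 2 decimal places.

271 min = 16260 s
Audio: 128 kbps = 0.128 Mbps.
Sum of rendition bitrates: (65.73+0.128) + (56+0.128) + (42.82+0.128) + (26+0.128) + (7.2+0.128) = 198.390 Mbps.
× 16260 s = 3,225,821 Mb = 403,228 MB = 403.2 GB.

403.23 GB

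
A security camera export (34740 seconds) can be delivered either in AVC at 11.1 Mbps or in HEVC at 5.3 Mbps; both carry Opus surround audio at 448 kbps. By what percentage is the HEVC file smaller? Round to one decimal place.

50.2%

Audio: 448 kbps = 0.448 Mbps.
AVC: 11.548 Mbps × 34740 s = 401177.5 Mb = 46.703 GiB.
HEVC: 5.748 Mbps × 34740 s = 199685.5 Mb = 23.246 GiB.
Reduction: (1 − 23.246/46.703) × 100 = 50.23%.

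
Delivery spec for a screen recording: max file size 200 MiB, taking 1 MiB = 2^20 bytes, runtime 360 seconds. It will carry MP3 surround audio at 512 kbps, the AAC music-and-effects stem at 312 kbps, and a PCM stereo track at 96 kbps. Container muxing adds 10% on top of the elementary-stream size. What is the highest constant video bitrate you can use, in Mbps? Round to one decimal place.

Budget: 200 MiB = 1677.7 Mb.
Stream payload after overhead: 1677.7 / 1.10 = 1525.2 Mb.
Total bitrate budget: 1525.2 Mb / 360 s = 4.237 Mbps.
Audio total: 512 + 312 + 96 = 920 kbps = 0.920 Mbps.
Video: 4.237 − 0.920 = 3.317 Mbps.

3.3 Mbps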